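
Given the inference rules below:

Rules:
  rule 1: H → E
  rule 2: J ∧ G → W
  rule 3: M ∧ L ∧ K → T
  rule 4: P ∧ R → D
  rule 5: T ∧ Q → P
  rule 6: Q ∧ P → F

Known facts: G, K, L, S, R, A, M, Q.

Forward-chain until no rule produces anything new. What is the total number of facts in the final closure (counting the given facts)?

12

Round 1 — rule 3, derive T.
Round 2 — rule 5, derive P.
Round 3 — rule 4, rule 6, derive D, F.
Closure: {A, D, F, G, K, L, M, P, Q, R, S, T} — 12 facts.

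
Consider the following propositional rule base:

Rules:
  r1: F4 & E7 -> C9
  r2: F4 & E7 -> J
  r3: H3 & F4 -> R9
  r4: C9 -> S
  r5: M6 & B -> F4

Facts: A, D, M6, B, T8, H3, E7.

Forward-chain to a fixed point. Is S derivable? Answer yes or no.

Round 1: r5 [M6 & B -> F4]. New: F4.
Round 2: r1 [F4 & E7 -> C9]; r2 [F4 & E7 -> J]; r3 [H3 & F4 -> R9]. New: C9, J, R9.
Round 3: r4 [C9 -> S]. New: S.
S appears in round 3, so it is derivable.

yes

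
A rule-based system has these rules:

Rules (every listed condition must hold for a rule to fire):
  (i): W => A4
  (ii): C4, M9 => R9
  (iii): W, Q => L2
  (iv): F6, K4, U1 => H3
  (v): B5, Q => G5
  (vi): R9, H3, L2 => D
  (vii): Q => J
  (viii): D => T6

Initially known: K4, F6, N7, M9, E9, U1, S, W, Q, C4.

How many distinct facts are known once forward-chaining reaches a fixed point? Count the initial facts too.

17

[1] (i) [W => A4]; (ii) [C4, M9 => R9]; (iii) [W, Q => L2]; (iv) [F6, K4, U1 => H3]; (vii) [Q => J]. ⇒ new: A4, R9, L2, H3, J.
[2] (vi) [R9, H3, L2 => D]. ⇒ new: D.
[3] (viii) [D => T6]. ⇒ new: T6.
Closure: {A4, C4, D, E9, F6, H3, J, K4, L2, M9, N7, Q, R9, S, T6, U1, W} — 17 facts.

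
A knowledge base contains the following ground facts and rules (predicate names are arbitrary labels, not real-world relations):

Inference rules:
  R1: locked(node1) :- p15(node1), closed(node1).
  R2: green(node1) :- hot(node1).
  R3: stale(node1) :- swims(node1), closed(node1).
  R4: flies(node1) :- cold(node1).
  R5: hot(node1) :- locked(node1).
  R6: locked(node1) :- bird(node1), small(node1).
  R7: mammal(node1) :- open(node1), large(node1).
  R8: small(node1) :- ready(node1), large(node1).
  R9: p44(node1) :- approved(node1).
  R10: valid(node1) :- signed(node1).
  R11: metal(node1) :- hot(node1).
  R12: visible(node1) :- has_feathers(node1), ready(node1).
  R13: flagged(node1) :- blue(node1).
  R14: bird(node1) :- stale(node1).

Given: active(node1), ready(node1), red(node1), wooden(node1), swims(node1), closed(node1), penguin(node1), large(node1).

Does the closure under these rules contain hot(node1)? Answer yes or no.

Round 1: R3 [stale(node1) :- swims(node1), closed(node1).]; R8 [small(node1) :- ready(node1), large(node1).]. Adds stale(node1), small(node1).
Round 2: R14 [bird(node1) :- stale(node1).]. Adds bird(node1).
Round 3: R6 [locked(node1) :- bird(node1), small(node1).]. Adds locked(node1).
Round 4: R5 [hot(node1) :- locked(node1).]. Adds hot(node1).
Round 5: R2 [green(node1) :- hot(node1).]; R11 [metal(node1) :- hot(node1).]. Adds green(node1), metal(node1).
hot(node1) appears in round 4, so it is derivable.

yes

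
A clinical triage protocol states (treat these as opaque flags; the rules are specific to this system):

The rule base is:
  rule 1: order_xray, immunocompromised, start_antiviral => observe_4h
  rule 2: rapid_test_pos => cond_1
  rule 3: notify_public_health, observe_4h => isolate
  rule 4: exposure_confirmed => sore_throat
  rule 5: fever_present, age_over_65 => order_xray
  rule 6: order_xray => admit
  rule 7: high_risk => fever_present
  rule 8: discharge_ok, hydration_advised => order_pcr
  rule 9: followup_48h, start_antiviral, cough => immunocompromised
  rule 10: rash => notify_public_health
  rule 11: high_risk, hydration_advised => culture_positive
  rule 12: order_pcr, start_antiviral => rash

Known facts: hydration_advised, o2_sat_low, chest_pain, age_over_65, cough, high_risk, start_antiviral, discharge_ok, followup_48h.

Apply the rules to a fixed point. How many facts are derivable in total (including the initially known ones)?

19

Round 1 fires rule 7, rule 8, rule 9, rule 11, giving fever_present, order_pcr, immunocompromised, culture_positive.
Round 2 fires rule 5, rule 12, giving order_xray, rash.
Round 3 fires rule 1, rule 6, rule 10, giving observe_4h, admit, notify_public_health.
Round 4 fires rule 3, giving isolate.
Closure: {admit, age_over_65, chest_pain, cough, culture_positive, discharge_ok, fever_present, followup_48h, high_risk, hydration_advised, immunocompromised, isolate, notify_public_health, o2_sat_low, observe_4h, order_pcr, order_xray, rash, start_antiviral} — 19 facts.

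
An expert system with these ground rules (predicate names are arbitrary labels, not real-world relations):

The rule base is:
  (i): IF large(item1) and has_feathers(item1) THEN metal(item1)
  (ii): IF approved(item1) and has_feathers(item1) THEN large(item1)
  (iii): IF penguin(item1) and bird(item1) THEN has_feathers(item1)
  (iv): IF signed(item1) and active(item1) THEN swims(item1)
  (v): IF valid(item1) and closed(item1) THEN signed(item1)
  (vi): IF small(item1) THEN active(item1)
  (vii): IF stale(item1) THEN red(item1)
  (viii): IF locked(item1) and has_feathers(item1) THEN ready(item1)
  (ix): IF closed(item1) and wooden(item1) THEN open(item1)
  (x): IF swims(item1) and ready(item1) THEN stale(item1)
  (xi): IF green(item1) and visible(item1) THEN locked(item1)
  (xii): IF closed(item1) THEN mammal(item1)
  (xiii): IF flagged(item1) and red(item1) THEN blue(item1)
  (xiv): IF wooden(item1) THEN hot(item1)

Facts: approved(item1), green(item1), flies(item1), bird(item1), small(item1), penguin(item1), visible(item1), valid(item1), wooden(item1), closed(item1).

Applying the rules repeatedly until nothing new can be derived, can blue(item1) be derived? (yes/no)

no

Round 1: (iii) [IF penguin(item1) and bird(item1) THEN has_feathers(item1)]; (v) [IF valid(item1) and closed(item1) THEN signed(item1)]; (vi) [IF small(item1) THEN active(item1)]; (ix) [IF closed(item1) and wooden(item1) THEN open(item1)]; (xi) [IF green(item1) and visible(item1) THEN locked(item1)]; (xii) [IF closed(item1) THEN mammal(item1)]; (xiv) [IF wooden(item1) THEN hot(item1)]. Adds has_feathers(item1), signed(item1), active(item1), open(item1), locked(item1), mammal(item1), hot(item1).
Round 2: (ii) [IF approved(item1) and has_feathers(item1) THEN large(item1)]; (iv) [IF signed(item1) and active(item1) THEN swims(item1)]; (viii) [IF locked(item1) and has_feathers(item1) THEN ready(item1)]. Adds large(item1), swims(item1), ready(item1).
Round 3: (i) [IF large(item1) and has_feathers(item1) THEN metal(item1)]; (x) [IF swims(item1) and ready(item1) THEN stale(item1)]. Adds metal(item1), stale(item1).
Round 4: (vii) [IF stale(item1) THEN red(item1)]. Adds red(item1).
Fixed point reached. blue(item1) is concluded only by (xiii); (xiii) needs flagged(item1) (never derived).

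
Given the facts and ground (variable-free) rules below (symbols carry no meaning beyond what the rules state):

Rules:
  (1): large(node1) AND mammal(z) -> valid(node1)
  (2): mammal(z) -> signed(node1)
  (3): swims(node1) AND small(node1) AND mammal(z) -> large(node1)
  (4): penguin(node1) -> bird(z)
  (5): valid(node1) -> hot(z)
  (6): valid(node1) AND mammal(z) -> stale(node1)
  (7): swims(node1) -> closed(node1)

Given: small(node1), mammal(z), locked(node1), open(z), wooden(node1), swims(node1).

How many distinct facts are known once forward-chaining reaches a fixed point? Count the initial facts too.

Round 1 fires (2), (3), (7), giving signed(node1), large(node1), closed(node1).
Round 2 fires (1), giving valid(node1).
Round 3 fires (5), (6), giving hot(z), stale(node1).
Closure: {closed(node1), hot(z), large(node1), locked(node1), mammal(z), open(z), signed(node1), small(node1), stale(node1), swims(node1), valid(node1), wooden(node1)} — 12 facts.

12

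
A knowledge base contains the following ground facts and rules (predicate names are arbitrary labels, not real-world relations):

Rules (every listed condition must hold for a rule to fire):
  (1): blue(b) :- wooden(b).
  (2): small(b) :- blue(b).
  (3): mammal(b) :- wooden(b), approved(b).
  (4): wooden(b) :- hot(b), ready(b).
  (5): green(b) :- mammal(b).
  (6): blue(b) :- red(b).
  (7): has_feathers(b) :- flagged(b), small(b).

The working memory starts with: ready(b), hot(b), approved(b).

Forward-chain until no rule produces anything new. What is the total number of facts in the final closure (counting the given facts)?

8

[1] (4) [wooden(b) :- hot(b), ready(b).]. ⇒ new: wooden(b).
[2] (1) [blue(b) :- wooden(b).]; (3) [mammal(b) :- wooden(b), approved(b).]. ⇒ new: blue(b), mammal(b).
[3] (2) [small(b) :- blue(b).]; (5) [green(b) :- mammal(b).]. ⇒ new: small(b), green(b).
Closure: {approved(b), blue(b), green(b), hot(b), mammal(b), ready(b), small(b), wooden(b)} — 8 facts.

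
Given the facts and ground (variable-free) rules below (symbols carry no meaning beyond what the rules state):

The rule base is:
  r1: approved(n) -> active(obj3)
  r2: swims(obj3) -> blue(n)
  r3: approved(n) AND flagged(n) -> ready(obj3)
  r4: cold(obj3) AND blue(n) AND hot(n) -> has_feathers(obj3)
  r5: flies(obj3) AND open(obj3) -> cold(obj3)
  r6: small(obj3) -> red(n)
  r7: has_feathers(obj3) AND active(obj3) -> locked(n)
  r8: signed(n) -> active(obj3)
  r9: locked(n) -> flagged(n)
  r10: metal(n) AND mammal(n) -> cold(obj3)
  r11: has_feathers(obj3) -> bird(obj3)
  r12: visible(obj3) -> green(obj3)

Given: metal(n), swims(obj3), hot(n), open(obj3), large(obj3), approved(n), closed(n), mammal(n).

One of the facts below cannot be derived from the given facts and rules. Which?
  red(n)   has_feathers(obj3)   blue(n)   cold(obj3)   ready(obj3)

red(n)

Round 1 — r1, r2, r10, derive active(obj3), blue(n), cold(obj3).
Round 2 — r4, derive has_feathers(obj3).
Round 3 — r7, r11, derive locked(n), bird(obj3).
Round 4 — r9, derive flagged(n).
Round 5 — r3, derive ready(obj3).
Derived: blue(n) (round 1), ready(obj3) (round 5), has_feathers(obj3) (round 2), cold(obj3) (round 1). red(n) never appears in any round.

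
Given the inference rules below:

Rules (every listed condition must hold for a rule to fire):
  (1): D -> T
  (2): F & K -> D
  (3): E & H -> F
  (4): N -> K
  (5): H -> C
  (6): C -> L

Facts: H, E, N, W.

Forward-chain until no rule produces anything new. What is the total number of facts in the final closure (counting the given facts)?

10

[1] (3) [E & H -> F]; (4) [N -> K]; (5) [H -> C]. ⇒ new: F, K, C.
[2] (2) [F & K -> D]; (6) [C -> L]. ⇒ new: D, L.
[3] (1) [D -> T]. ⇒ new: T.
Closure: {C, D, E, F, H, K, L, N, T, W} — 10 facts.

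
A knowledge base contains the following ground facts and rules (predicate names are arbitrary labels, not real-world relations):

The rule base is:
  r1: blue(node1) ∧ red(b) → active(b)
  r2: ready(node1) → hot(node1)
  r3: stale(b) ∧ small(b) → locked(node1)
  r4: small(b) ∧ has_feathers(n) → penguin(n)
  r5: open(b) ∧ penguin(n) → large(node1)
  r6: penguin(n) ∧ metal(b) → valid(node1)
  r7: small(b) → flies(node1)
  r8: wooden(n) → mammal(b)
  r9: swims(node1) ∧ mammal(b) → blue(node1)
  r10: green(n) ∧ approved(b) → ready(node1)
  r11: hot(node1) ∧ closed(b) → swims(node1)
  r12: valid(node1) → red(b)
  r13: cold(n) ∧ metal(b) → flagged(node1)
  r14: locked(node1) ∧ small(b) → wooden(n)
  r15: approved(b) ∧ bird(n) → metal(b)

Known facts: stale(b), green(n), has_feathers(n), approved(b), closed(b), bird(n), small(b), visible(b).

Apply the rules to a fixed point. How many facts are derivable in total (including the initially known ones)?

[1] r3 [stale(b) ∧ small(b) → locked(node1)]; r4 [small(b) ∧ has_feathers(n) → penguin(n)]; r7 [small(b) → flies(node1)]; r10 [green(n) ∧ approved(b) → ready(node1)]; r15 [approved(b) ∧ bird(n) → metal(b)]. ⇒ new: locked(node1), penguin(n), flies(node1), ready(node1), metal(b).
[2] r2 [ready(node1) → hot(node1)]; r6 [penguin(n) ∧ metal(b) → valid(node1)]; r14 [locked(node1) ∧ small(b) → wooden(n)]. ⇒ new: hot(node1), valid(node1), wooden(n).
[3] r8 [wooden(n) → mammal(b)]; r11 [hot(node1) ∧ closed(b) → swims(node1)]; r12 [valid(node1) → red(b)]. ⇒ new: mammal(b), swims(node1), red(b).
[4] r9 [swims(node1) ∧ mammal(b) → blue(node1)]. ⇒ new: blue(node1).
[5] r1 [blue(node1) ∧ red(b) → active(b)]. ⇒ new: active(b).
Closure: {active(b), approved(b), bird(n), blue(node1), closed(b), flies(node1), green(n), has_feathers(n), hot(node1), locked(node1), mammal(b), metal(b), penguin(n), ready(node1), red(b), small(b), stale(b), swims(node1), valid(node1), visible(b), wooden(n)} — 21 facts.

21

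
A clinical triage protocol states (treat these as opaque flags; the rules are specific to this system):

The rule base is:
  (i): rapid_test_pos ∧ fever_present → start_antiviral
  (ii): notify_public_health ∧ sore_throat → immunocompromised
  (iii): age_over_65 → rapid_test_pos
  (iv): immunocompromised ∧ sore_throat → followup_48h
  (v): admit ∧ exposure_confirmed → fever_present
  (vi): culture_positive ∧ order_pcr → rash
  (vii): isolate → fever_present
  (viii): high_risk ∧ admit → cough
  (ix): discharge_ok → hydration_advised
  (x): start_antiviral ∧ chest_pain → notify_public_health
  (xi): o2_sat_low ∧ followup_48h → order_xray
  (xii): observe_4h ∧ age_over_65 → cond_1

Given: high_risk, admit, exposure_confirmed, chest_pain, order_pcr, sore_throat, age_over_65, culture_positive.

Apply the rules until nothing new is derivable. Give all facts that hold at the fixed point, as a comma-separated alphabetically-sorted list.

Round 1: (iii) [age_over_65 → rapid_test_pos]; (v) [admit ∧ exposure_confirmed → fever_present]; (vi) [culture_positive ∧ order_pcr → rash]; (viii) [high_risk ∧ admit → cough]. Adds rapid_test_pos, fever_present, rash, cough.
Round 2: (i) [rapid_test_pos ∧ fever_present → start_antiviral]. Adds start_antiviral.
Round 3: (x) [start_antiviral ∧ chest_pain → notify_public_health]. Adds notify_public_health.
Round 4: (ii) [notify_public_health ∧ sore_throat → immunocompromised]. Adds immunocompromised.
Round 5: (iv) [immunocompromised ∧ sore_throat → followup_48h]. Adds followup_48h.

admit, age_over_65, chest_pain, cough, culture_positive, exposure_confirmed, fever_present, followup_48h, high_risk, immunocompromised, notify_public_health, order_pcr, rapid_test_pos, rash, sore_throat, start_antiviral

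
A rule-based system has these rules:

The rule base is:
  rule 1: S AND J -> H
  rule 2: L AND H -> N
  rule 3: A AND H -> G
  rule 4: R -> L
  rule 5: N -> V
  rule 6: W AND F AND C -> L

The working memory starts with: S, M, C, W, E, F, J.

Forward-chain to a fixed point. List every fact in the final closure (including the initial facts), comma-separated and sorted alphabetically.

C, E, F, H, J, L, M, N, S, V, W

Round 1 fires rule 1, rule 6, giving H, L.
Round 2 fires rule 2, giving N.
Round 3 fires rule 5, giving V.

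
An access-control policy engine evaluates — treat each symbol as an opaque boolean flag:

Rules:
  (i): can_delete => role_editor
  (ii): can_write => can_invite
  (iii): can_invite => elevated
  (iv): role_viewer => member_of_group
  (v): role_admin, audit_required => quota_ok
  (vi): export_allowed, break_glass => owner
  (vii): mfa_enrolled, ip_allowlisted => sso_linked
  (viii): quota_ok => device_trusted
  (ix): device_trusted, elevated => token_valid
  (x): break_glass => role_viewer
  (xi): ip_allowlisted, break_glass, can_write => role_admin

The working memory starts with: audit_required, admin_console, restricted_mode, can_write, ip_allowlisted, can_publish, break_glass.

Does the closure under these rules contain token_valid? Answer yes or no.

Round 1: (ii) [can_write => can_invite]; (x) [break_glass => role_viewer]; (xi) [ip_allowlisted, break_glass, can_write => role_admin]. New: can_invite, role_viewer, role_admin.
Round 2: (iii) [can_invite => elevated]; (iv) [role_viewer => member_of_group]; (v) [role_admin, audit_required => quota_ok]. New: elevated, member_of_group, quota_ok.
Round 3: (viii) [quota_ok => device_trusted]. New: device_trusted.
Round 4: (ix) [device_trusted, elevated => token_valid]. New: token_valid.
token_valid appears in round 4, so it is derivable.

yes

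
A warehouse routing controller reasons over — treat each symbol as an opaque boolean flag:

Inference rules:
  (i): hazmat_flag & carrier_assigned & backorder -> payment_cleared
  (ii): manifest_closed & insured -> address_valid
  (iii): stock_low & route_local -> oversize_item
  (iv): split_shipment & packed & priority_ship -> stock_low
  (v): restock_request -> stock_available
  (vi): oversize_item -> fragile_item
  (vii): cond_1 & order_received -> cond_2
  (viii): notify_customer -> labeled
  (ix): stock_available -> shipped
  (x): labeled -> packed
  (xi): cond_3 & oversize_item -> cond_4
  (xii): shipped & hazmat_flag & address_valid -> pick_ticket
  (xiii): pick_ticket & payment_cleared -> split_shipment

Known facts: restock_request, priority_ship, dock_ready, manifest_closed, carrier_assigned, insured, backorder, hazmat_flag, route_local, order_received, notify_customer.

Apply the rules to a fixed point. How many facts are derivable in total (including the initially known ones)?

22

[1] (i) [hazmat_flag & carrier_assigned & backorder -> payment_cleared]; (ii) [manifest_closed & insured -> address_valid]; (v) [restock_request -> stock_available]; (viii) [notify_customer -> labeled]. ⇒ new: payment_cleared, address_valid, stock_available, labeled.
[2] (ix) [stock_available -> shipped]; (x) [labeled -> packed]. ⇒ new: shipped, packed.
[3] (xii) [shipped & hazmat_flag & address_valid -> pick_ticket]. ⇒ new: pick_ticket.
[4] (xiii) [pick_ticket & payment_cleared -> split_shipment]. ⇒ new: split_shipment.
[5] (iv) [split_shipment & packed & priority_ship -> stock_low]. ⇒ new: stock_low.
[6] (iii) [stock_low & route_local -> oversize_item]. ⇒ new: oversize_item.
[7] (vi) [oversize_item -> fragile_item]. ⇒ new: fragile_item.
Closure: {address_valid, backorder, carrier_assigned, dock_ready, fragile_item, hazmat_flag, insured, labeled, manifest_closed, notify_customer, order_received, oversize_item, packed, payment_cleared, pick_ticket, priority_ship, restock_request, route_local, shipped, split_shipment, stock_available, stock_low} — 22 facts.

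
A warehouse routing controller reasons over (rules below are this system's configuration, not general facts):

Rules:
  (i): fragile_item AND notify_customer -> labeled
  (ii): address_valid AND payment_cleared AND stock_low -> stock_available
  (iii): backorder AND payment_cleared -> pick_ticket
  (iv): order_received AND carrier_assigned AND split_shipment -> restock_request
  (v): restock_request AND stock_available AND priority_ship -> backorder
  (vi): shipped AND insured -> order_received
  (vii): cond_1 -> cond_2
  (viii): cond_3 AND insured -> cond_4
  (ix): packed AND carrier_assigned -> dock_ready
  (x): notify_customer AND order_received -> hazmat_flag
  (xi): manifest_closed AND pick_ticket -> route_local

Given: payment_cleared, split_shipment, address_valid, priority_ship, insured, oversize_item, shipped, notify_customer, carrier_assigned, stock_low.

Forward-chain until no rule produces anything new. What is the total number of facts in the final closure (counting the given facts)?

16

Round 1 fires (ii), (vi), giving stock_available, order_received.
Round 2 fires (iv), (x), giving restock_request, hazmat_flag.
Round 3 fires (v), giving backorder.
Round 4 fires (iii), giving pick_ticket.
Closure: {address_valid, backorder, carrier_assigned, hazmat_flag, insured, notify_customer, order_received, oversize_item, payment_cleared, pick_ticket, priority_ship, restock_request, shipped, split_shipment, stock_available, stock_low} — 16 facts.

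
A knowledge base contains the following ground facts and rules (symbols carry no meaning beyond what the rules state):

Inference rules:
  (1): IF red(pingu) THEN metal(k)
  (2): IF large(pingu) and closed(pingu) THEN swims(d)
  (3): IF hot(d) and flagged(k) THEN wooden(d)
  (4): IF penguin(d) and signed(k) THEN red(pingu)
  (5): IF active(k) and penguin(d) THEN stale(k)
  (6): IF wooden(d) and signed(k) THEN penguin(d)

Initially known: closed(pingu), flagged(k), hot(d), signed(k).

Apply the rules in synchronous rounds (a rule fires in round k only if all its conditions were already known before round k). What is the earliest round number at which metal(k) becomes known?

Round 1 — (3), derive wooden(d).
Round 2 — (6), derive penguin(d).
Round 3 — (4), derive red(pingu).
Round 4 — (1), derive metal(k).
metal(k) first appears in round 4.

4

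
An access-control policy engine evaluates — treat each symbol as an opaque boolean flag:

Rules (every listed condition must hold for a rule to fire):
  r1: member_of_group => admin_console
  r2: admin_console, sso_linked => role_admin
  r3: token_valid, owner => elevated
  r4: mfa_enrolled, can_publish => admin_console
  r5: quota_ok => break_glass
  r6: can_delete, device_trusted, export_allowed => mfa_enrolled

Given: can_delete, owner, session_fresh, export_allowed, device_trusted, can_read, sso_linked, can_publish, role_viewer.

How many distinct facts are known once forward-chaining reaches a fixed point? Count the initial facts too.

12

Round 1 fires r6, giving mfa_enrolled.
Round 2 fires r4, giving admin_console.
Round 3 fires r2, giving role_admin.
Closure: {admin_console, can_delete, can_publish, can_read, device_trusted, export_allowed, mfa_enrolled, owner, role_admin, role_viewer, session_fresh, sso_linked} — 12 facts.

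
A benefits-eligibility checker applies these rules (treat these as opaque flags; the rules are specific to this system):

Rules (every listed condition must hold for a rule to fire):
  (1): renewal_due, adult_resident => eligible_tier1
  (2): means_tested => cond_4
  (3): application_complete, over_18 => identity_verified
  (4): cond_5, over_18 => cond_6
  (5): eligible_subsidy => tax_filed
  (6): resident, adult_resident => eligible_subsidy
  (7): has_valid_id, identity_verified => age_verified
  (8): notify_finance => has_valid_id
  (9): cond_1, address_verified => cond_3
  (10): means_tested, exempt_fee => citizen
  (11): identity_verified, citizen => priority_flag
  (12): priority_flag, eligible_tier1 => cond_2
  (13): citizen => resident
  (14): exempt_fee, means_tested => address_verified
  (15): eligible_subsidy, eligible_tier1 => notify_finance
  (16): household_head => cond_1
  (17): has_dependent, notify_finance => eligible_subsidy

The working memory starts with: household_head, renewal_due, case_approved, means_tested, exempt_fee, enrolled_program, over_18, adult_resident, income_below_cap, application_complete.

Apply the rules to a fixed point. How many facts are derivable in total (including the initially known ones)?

Round 1 — (1), (2), (3), (10), (14), (16), derive eligible_tier1, cond_4, identity_verified, citizen, address_verified, cond_1.
Round 2 — (9), (11), (13), derive cond_3, priority_flag, resident.
Round 3 — (6), (12), derive eligible_subsidy, cond_2.
Round 4 — (5), (15), derive tax_filed, notify_finance.
Round 5 — (8), derive has_valid_id.
Round 6 — (7), derive age_verified.
Closure: {address_verified, adult_resident, age_verified, application_complete, case_approved, citizen, cond_1, cond_2, cond_3, cond_4, eligible_subsidy, eligible_tier1, enrolled_program, exempt_fee, has_valid_id, household_head, identity_verified, income_below_cap, means_tested, notify_finance, over_18, priority_flag, renewal_due, resident, tax_filed} — 25 facts.

25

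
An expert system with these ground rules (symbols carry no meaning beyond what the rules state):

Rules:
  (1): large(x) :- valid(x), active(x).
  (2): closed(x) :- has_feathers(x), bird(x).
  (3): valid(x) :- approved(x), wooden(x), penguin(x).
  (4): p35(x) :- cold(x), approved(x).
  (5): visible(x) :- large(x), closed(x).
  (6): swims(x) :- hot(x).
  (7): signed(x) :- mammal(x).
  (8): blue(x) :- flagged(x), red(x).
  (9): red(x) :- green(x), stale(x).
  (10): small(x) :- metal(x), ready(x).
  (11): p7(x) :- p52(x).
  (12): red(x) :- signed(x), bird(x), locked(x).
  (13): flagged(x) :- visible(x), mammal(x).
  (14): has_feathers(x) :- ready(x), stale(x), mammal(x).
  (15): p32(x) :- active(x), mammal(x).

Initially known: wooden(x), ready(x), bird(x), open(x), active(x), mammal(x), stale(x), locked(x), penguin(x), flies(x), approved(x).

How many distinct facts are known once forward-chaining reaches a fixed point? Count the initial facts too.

Round 1 — (3), (7), (14), (15), derive valid(x), signed(x), has_feathers(x), p32(x).
Round 2 — (1), (2), (12), derive large(x), closed(x), red(x).
Round 3 — (5), derive visible(x).
Round 4 — (13), derive flagged(x).
Round 5 — (8), derive blue(x).
Closure: {active(x), approved(x), bird(x), blue(x), closed(x), flagged(x), flies(x), has_feathers(x), large(x), locked(x), mammal(x), open(x), p32(x), penguin(x), ready(x), red(x), signed(x), stale(x), valid(x), visible(x), wooden(x)} — 21 facts.

21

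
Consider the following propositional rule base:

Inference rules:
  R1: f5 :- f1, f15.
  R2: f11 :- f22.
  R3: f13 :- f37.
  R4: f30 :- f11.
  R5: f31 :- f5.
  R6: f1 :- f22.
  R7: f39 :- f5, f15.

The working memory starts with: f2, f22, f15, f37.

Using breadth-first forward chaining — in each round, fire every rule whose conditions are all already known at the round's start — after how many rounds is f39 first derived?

Round 1: R2 [f11 :- f22.]; R3 [f13 :- f37.]; R6 [f1 :- f22.]. New: f11, f13, f1.
Round 2: R1 [f5 :- f1, f15.]; R4 [f30 :- f11.]. New: f5, f30.
Round 3: R5 [f31 :- f5.]; R7 [f39 :- f5, f15.]. New: f31, f39.
f39 first appears in round 3.

3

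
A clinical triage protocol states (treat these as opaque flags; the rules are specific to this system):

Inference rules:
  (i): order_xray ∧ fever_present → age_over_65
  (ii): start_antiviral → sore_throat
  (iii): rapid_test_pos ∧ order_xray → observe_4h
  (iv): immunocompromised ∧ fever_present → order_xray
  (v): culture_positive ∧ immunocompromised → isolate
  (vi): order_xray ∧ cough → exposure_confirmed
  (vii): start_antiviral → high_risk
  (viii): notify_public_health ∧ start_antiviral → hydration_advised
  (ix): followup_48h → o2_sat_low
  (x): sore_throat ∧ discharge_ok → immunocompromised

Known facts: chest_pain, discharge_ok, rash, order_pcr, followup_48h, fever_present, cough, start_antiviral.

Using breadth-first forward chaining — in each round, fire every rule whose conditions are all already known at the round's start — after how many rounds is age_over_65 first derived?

4

Round 1: (ii) [start_antiviral → sore_throat]; (vii) [start_antiviral → high_risk]; (ix) [followup_48h → o2_sat_low]. Adds sore_throat, high_risk, o2_sat_low.
Round 2: (x) [sore_throat ∧ discharge_ok → immunocompromised]. Adds immunocompromised.
Round 3: (iv) [immunocompromised ∧ fever_present → order_xray]. Adds order_xray.
Round 4: (i) [order_xray ∧ fever_present → age_over_65]; (vi) [order_xray ∧ cough → exposure_confirmed]. Adds age_over_65, exposure_confirmed.
age_over_65 first appears in round 4.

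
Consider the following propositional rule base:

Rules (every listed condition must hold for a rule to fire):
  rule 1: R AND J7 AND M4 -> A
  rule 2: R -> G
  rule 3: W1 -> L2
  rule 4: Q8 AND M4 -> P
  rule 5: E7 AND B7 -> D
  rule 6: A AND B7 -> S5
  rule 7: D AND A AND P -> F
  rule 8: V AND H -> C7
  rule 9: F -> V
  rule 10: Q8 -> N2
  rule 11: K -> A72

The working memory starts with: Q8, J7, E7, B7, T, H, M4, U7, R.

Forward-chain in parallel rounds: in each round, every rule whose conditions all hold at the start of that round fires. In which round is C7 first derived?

4

[1] rule 1 [R AND J7 AND M4 -> A]; rule 2 [R -> G]; rule 4 [Q8 AND M4 -> P]; rule 5 [E7 AND B7 -> D]; rule 10 [Q8 -> N2]. ⇒ new: A, G, P, D, N2.
[2] rule 6 [A AND B7 -> S5]; rule 7 [D AND A AND P -> F]. ⇒ new: S5, F.
[3] rule 9 [F -> V]. ⇒ new: V.
[4] rule 8 [V AND H -> C7]. ⇒ new: C7.
C7 first appears in round 4.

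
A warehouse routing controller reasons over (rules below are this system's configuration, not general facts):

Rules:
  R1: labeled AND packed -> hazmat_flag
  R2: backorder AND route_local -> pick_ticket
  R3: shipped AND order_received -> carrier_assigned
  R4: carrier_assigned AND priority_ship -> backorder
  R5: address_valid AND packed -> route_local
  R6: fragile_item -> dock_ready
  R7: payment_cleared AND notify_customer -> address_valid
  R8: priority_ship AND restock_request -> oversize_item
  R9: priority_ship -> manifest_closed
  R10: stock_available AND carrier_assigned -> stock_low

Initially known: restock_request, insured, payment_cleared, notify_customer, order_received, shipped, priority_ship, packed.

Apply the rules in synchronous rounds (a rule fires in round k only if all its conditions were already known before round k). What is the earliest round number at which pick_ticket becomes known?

3

Round 1 — R3, R7, R8, R9, derive carrier_assigned, address_valid, oversize_item, manifest_closed.
Round 2 — R4, R5, derive backorder, route_local.
Round 3 — R2, derive pick_ticket.
pick_ticket first appears in round 3.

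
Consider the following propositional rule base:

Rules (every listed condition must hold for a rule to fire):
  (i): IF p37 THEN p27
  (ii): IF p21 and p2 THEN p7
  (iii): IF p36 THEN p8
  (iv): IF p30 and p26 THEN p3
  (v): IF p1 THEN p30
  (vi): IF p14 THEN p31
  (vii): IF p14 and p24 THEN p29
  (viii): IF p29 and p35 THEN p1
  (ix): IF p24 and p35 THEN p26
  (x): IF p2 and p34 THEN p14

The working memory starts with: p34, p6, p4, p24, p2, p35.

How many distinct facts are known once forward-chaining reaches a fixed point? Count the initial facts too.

13

Round 1 fires (ix), (x), giving p26, p14.
Round 2 fires (vi), (vii), giving p31, p29.
Round 3 fires (viii), giving p1.
Round 4 fires (v), giving p30.
Round 5 fires (iv), giving p3.
Closure: {p1, p14, p2, p24, p26, p29, p3, p30, p31, p34, p35, p4, p6} — 13 facts.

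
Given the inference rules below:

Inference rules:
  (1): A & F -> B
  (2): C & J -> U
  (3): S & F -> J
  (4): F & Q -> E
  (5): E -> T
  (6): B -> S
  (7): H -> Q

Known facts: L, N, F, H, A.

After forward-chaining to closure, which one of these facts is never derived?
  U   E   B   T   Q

U

[1] (1) [A & F -> B]; (7) [H -> Q]. ⇒ new: B, Q.
[2] (4) [F & Q -> E]; (6) [B -> S]. ⇒ new: E, S.
[3] (3) [S & F -> J]; (5) [E -> T]. ⇒ new: J, T.
Derived: Q (round 1), T (round 3), B (round 1), E (round 2). U never appears in any round.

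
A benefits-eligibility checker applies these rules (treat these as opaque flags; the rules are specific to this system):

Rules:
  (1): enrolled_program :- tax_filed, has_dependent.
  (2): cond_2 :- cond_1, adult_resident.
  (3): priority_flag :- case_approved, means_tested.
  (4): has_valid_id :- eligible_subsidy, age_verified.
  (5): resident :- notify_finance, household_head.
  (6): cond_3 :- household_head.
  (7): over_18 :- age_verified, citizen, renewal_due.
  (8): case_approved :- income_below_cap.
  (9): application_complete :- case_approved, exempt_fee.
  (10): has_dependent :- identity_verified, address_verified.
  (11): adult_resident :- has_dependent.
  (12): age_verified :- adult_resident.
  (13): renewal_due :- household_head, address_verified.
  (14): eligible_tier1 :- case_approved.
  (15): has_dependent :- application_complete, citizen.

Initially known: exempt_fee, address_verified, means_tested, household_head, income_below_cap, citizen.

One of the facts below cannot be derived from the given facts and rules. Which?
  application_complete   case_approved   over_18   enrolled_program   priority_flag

Round 1: (6) [cond_3 :- household_head.]; (8) [case_approved :- income_below_cap.]; (13) [renewal_due :- household_head, address_verified.]. New: cond_3, case_approved, renewal_due.
Round 2: (3) [priority_flag :- case_approved, means_tested.]; (9) [application_complete :- case_approved, exempt_fee.]; (14) [eligible_tier1 :- case_approved.]. New: priority_flag, application_complete, eligible_tier1.
Round 3: (15) [has_dependent :- application_complete, citizen.]. New: has_dependent.
Round 4: (11) [adult_resident :- has_dependent.]. New: adult_resident.
Round 5: (12) [age_verified :- adult_resident.]. New: age_verified.
Round 6: (7) [over_18 :- age_verified, citizen, renewal_due.]. New: over_18.
Derived: over_18 (round 6), case_approved (round 1), priority_flag (round 2), application_complete (round 2). enrolled_program never appears in any round.

enrolled_program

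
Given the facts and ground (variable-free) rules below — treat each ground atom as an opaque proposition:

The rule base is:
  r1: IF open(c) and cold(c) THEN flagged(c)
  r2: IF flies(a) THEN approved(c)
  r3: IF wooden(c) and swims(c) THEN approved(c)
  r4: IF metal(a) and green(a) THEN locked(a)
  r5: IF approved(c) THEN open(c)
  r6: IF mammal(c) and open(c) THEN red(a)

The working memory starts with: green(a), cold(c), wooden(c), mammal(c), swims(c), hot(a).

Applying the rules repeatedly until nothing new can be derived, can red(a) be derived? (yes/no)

Round 1: r3 [IF wooden(c) and swims(c) THEN approved(c)]. Adds approved(c).
Round 2: r5 [IF approved(c) THEN open(c)]. Adds open(c).
Round 3: r1 [IF open(c) and cold(c) THEN flagged(c)]; r6 [IF mammal(c) and open(c) THEN red(a)]. Adds flagged(c), red(a).
red(a) appears in round 3, so it is derivable.

yes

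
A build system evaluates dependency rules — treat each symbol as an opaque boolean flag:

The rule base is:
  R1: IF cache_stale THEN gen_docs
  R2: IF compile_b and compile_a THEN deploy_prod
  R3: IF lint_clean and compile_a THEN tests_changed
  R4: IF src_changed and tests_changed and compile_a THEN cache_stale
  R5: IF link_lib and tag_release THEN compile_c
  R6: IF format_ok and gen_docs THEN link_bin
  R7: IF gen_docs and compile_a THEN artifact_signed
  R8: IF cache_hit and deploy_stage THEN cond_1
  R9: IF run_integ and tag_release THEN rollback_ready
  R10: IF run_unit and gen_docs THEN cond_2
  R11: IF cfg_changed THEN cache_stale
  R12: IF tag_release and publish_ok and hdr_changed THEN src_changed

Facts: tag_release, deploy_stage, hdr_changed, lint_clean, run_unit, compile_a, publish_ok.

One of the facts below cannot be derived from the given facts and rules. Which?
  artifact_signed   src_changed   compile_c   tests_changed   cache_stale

compile_c

Round 1 fires R3, R12, giving tests_changed, src_changed.
Round 2 fires R4, giving cache_stale.
Round 3 fires R1, giving gen_docs.
Round 4 fires R7, R10, giving artifact_signed, cond_2.
Derived: cache_stale (round 2), artifact_signed (round 4), src_changed (round 1), tests_changed (round 1). compile_c never appears in any round.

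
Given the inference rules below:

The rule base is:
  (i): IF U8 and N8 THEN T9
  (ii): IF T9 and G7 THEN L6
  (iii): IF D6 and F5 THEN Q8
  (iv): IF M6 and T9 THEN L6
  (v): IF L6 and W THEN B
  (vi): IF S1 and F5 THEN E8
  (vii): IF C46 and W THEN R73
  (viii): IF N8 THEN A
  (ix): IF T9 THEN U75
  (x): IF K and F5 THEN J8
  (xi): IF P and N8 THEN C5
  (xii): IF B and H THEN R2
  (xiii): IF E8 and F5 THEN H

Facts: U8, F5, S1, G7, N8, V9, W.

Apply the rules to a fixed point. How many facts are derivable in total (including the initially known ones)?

15

Round 1: (i) [IF U8 and N8 THEN T9]; (vi) [IF S1 and F5 THEN E8]; (viii) [IF N8 THEN A]. New: T9, E8, A.
Round 2: (ii) [IF T9 and G7 THEN L6]; (ix) [IF T9 THEN U75]; (xiii) [IF E8 and F5 THEN H]. New: L6, U75, H.
Round 3: (v) [IF L6 and W THEN B]. New: B.
Round 4: (xii) [IF B and H THEN R2]. New: R2.
Closure: {A, B, E8, F5, G7, H, L6, N8, R2, S1, T9, U75, U8, V9, W} — 15 facts.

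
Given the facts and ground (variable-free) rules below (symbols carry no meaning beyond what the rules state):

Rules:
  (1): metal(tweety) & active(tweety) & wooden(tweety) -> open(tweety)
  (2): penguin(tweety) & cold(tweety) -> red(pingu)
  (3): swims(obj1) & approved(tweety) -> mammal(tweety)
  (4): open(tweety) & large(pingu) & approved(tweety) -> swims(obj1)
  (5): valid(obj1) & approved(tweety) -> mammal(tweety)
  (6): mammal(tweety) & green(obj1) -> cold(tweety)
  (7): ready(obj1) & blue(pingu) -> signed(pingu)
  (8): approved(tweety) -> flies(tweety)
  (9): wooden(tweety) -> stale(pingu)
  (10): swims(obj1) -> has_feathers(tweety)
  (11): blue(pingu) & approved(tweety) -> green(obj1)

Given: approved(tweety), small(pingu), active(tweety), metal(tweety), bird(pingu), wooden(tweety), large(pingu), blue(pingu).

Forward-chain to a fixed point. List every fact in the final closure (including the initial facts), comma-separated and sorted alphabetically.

active(tweety), approved(tweety), bird(pingu), blue(pingu), cold(tweety), flies(tweety), green(obj1), has_feathers(tweety), large(pingu), mammal(tweety), metal(tweety), open(tweety), small(pingu), stale(pingu), swims(obj1), wooden(tweety)

[1] (1) [metal(tweety) & active(tweety) & wooden(tweety) -> open(tweety)]; (8) [approved(tweety) -> flies(tweety)]; (9) [wooden(tweety) -> stale(pingu)]; (11) [blue(pingu) & approved(tweety) -> green(obj1)]. ⇒ new: open(tweety), flies(tweety), stale(pingu), green(obj1).
[2] (4) [open(tweety) & large(pingu) & approved(tweety) -> swims(obj1)]. ⇒ new: swims(obj1).
[3] (3) [swims(obj1) & approved(tweety) -> mammal(tweety)]; (10) [swims(obj1) -> has_feathers(tweety)]. ⇒ new: mammal(tweety), has_feathers(tweety).
[4] (6) [mammal(tweety) & green(obj1) -> cold(tweety)]. ⇒ new: cold(tweety).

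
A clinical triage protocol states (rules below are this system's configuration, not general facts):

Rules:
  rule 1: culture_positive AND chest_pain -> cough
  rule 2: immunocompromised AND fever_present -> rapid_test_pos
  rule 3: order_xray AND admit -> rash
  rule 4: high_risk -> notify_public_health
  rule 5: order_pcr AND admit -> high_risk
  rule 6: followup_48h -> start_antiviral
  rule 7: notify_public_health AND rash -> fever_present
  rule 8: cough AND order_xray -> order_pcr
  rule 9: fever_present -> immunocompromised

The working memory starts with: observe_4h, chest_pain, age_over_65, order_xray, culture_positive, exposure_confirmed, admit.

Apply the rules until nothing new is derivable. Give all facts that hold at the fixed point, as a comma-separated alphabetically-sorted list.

admit, age_over_65, chest_pain, cough, culture_positive, exposure_confirmed, fever_present, high_risk, immunocompromised, notify_public_health, observe_4h, order_pcr, order_xray, rapid_test_pos, rash

Round 1: rule 1 [culture_positive AND chest_pain -> cough]; rule 3 [order_xray AND admit -> rash]. New: cough, rash.
Round 2: rule 8 [cough AND order_xray -> order_pcr]. New: order_pcr.
Round 3: rule 5 [order_pcr AND admit -> high_risk]. New: high_risk.
Round 4: rule 4 [high_risk -> notify_public_health]. New: notify_public_health.
Round 5: rule 7 [notify_public_health AND rash -> fever_present]. New: fever_present.
Round 6: rule 9 [fever_present -> immunocompromised]. New: immunocompromised.
Round 7: rule 2 [immunocompromised AND fever_present -> rapid_test_pos]. New: rapid_test_pos.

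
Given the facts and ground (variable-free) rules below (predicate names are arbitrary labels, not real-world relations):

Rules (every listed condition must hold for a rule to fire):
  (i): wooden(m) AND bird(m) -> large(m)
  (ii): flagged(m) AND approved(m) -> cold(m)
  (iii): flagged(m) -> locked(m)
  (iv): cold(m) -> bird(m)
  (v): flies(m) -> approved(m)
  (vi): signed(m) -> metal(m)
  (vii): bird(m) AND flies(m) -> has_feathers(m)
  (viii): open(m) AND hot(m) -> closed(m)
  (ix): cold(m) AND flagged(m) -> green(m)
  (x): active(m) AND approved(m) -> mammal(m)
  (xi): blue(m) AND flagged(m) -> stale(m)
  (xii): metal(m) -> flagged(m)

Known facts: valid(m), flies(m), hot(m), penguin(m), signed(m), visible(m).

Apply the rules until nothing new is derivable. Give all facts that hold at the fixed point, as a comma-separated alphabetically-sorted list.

Round 1: (v) [flies(m) -> approved(m)]; (vi) [signed(m) -> metal(m)]. New: approved(m), metal(m).
Round 2: (xii) [metal(m) -> flagged(m)]. New: flagged(m).
Round 3: (ii) [flagged(m) AND approved(m) -> cold(m)]; (iii) [flagged(m) -> locked(m)]. New: cold(m), locked(m).
Round 4: (iv) [cold(m) -> bird(m)]; (ix) [cold(m) AND flagged(m) -> green(m)]. New: bird(m), green(m).
Round 5: (vii) [bird(m) AND flies(m) -> has_feathers(m)]. New: has_feathers(m).

approved(m), bird(m), cold(m), flagged(m), flies(m), green(m), has_feathers(m), hot(m), locked(m), metal(m), penguin(m), signed(m), valid(m), visible(m)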